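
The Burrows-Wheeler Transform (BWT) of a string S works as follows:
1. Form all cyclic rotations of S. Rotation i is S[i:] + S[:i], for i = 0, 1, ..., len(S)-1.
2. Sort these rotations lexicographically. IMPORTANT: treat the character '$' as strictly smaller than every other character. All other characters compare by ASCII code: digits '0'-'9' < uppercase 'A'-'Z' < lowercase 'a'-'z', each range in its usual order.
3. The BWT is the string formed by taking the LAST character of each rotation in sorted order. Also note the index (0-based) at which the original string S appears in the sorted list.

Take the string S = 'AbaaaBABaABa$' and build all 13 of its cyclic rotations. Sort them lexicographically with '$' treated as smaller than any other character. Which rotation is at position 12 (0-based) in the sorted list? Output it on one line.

Answer: baaaBABaABa$A

Derivation:
All 13 rotations (rotation i = S[i:]+S[:i]):
  rot[0] = AbaaaBABaABa$
  rot[1] = baaaBABaABa$A
  rot[2] = aaaBABaABa$Ab
  rot[3] = aaBABaABa$Aba
  rot[4] = aBABaABa$Abaa
  rot[5] = BABaABa$Abaaa
  rot[6] = ABaABa$AbaaaB
  rot[7] = BaABa$AbaaaBA
  rot[8] = aABa$AbaaaBAB
  rot[9] = ABa$AbaaaBABa
  rot[10] = Ba$AbaaaBABaA
  rot[11] = a$AbaaaBABaAB
  rot[12] = $AbaaaBABaABa
Sorted (with $ < everything):
  sorted[0] = $AbaaaBABaABa
  sorted[1] = ABa$AbaaaBABa
  sorted[2] = ABaABa$AbaaaB
  sorted[3] = AbaaaBABaABa$
  sorted[4] = BABaABa$Abaaa
  sorted[5] = Ba$AbaaaBABaA
  sorted[6] = BaABa$AbaaaBA
  sorted[7] = a$AbaaaBABaAB
  sorted[8] = aABa$AbaaaBAB
  sorted[9] = aBABaABa$Abaa
  sorted[10] = aaBABaABa$Aba
  sorted[11] = aaaBABaABa$Ab
  sorted[12] = baaaBABaABa$A
sorted[12] = baaaBABaABa$A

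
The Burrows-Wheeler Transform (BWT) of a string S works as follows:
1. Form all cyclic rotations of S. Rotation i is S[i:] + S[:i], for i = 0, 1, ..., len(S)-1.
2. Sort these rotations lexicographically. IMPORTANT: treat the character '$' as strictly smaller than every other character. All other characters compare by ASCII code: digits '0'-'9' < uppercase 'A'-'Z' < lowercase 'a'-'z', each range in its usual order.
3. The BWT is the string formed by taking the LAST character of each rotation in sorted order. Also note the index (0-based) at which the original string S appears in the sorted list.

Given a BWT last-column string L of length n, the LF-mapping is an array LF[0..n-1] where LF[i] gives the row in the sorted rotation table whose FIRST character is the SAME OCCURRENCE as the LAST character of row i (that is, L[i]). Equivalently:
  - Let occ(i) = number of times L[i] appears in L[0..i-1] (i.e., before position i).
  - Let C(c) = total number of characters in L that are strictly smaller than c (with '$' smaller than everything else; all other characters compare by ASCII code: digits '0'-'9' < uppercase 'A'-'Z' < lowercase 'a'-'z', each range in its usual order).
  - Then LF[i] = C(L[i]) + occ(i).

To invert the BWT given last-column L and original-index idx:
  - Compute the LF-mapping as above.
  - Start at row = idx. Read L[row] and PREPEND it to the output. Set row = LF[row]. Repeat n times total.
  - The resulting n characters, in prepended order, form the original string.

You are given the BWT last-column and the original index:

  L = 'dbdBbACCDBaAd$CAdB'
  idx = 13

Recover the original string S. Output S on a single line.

Answer: bBAdAaDCCBddbABCd$

Derivation:
LF mapping: 14 12 15 4 13 1 7 8 10 5 11 2 16 0 9 3 17 6
Walk LF starting at row 13, prepending L[row]:
  step 1: row=13, L[13]='$', prepend. Next row=LF[13]=0
  step 2: row=0, L[0]='d', prepend. Next row=LF[0]=14
  step 3: row=14, L[14]='C', prepend. Next row=LF[14]=9
  step 4: row=9, L[9]='B', prepend. Next row=LF[9]=5
  step 5: row=5, L[5]='A', prepend. Next row=LF[5]=1
  step 6: row=1, L[1]='b', prepend. Next row=LF[1]=12
  step 7: row=12, L[12]='d', prepend. Next row=LF[12]=16
  step 8: row=16, L[16]='d', prepend. Next row=LF[16]=17
  step 9: row=17, L[17]='B', prepend. Next row=LF[17]=6
  step 10: row=6, L[6]='C', prepend. Next row=LF[6]=7
  step 11: row=7, L[7]='C', prepend. Next row=LF[7]=8
  step 12: row=8, L[8]='D', prepend. Next row=LF[8]=10
  step 13: row=10, L[10]='a', prepend. Next row=LF[10]=11
  step 14: row=11, L[11]='A', prepend. Next row=LF[11]=2
  step 15: row=2, L[2]='d', prepend. Next row=LF[2]=15
  step 16: row=15, L[15]='A', prepend. Next row=LF[15]=3
  step 17: row=3, L[3]='B', prepend. Next row=LF[3]=4
  step 18: row=4, L[4]='b', prepend. Next row=LF[4]=13
Reversed output: bBAdAaDCCBddbABCd$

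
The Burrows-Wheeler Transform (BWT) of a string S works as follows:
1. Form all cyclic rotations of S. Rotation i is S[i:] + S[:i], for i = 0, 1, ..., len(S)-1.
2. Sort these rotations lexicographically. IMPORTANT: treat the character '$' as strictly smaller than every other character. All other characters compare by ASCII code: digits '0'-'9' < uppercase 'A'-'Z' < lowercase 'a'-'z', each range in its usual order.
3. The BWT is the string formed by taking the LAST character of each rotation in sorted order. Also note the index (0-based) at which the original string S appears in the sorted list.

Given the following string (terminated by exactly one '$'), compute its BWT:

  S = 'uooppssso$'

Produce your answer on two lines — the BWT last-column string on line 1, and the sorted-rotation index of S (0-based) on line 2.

All 10 rotations (rotation i = S[i:]+S[:i]):
  rot[0] = uooppssso$
  rot[1] = ooppssso$u
  rot[2] = oppssso$uo
  rot[3] = ppssso$uoo
  rot[4] = pssso$uoop
  rot[5] = ssso$uoopp
  rot[6] = sso$uoopps
  rot[7] = so$uooppss
  rot[8] = o$uooppsss
  rot[9] = $uooppssso
Sorted (with $ < everything):
  sorted[0] = $uooppssso  (last char: 'o')
  sorted[1] = o$uooppsss  (last char: 's')
  sorted[2] = ooppssso$u  (last char: 'u')
  sorted[3] = oppssso$uo  (last char: 'o')
  sorted[4] = ppssso$uoo  (last char: 'o')
  sorted[5] = pssso$uoop  (last char: 'p')
  sorted[6] = so$uooppss  (last char: 's')
  sorted[7] = sso$uoopps  (last char: 's')
  sorted[8] = ssso$uoopp  (last char: 'p')
  sorted[9] = uooppssso$  (last char: '$')
Last column: osuoopssp$
Original string S is at sorted index 9

Answer: osuoopssp$
9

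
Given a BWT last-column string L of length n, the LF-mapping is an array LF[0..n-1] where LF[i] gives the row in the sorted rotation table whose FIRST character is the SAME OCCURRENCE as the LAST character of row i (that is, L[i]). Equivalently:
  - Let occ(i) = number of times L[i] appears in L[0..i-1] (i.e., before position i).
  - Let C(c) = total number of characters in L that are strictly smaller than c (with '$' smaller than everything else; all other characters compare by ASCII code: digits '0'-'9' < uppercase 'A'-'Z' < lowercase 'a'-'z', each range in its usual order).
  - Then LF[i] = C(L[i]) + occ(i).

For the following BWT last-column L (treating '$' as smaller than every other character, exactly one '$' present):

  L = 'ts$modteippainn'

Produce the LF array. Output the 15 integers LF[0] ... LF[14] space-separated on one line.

Answer: 13 12 0 6 9 2 14 3 4 10 11 1 5 7 8

Derivation:
Char counts: '$':1, 'a':1, 'd':1, 'e':1, 'i':2, 'm':1, 'n':2, 'o':1, 'p':2, 's':1, 't':2
C (first-col start): C('$')=0, C('a')=1, C('d')=2, C('e')=3, C('i')=4, C('m')=6, C('n')=7, C('o')=9, C('p')=10, C('s')=12, C('t')=13
L[0]='t': occ=0, LF[0]=C('t')+0=13+0=13
L[1]='s': occ=0, LF[1]=C('s')+0=12+0=12
L[2]='$': occ=0, LF[2]=C('$')+0=0+0=0
L[3]='m': occ=0, LF[3]=C('m')+0=6+0=6
L[4]='o': occ=0, LF[4]=C('o')+0=9+0=9
L[5]='d': occ=0, LF[5]=C('d')+0=2+0=2
L[6]='t': occ=1, LF[6]=C('t')+1=13+1=14
L[7]='e': occ=0, LF[7]=C('e')+0=3+0=3
L[8]='i': occ=0, LF[8]=C('i')+0=4+0=4
L[9]='p': occ=0, LF[9]=C('p')+0=10+0=10
L[10]='p': occ=1, LF[10]=C('p')+1=10+1=11
L[11]='a': occ=0, LF[11]=C('a')+0=1+0=1
L[12]='i': occ=1, LF[12]=C('i')+1=4+1=5
L[13]='n': occ=0, LF[13]=C('n')+0=7+0=7
L[14]='n': occ=1, LF[14]=C('n')+1=7+1=8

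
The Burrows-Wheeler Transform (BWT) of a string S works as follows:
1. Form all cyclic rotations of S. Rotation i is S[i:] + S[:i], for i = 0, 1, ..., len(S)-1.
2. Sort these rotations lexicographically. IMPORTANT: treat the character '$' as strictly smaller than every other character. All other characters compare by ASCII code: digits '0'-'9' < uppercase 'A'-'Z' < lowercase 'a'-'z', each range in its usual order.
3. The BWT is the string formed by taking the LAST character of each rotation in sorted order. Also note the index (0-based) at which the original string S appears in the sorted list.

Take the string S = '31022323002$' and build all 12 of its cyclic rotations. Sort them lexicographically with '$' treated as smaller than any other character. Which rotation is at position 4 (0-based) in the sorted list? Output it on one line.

Answer: 1022323002$3

Derivation:
All 12 rotations (rotation i = S[i:]+S[:i]):
  rot[0] = 31022323002$
  rot[1] = 1022323002$3
  rot[2] = 022323002$31
  rot[3] = 22323002$310
  rot[4] = 2323002$3102
  rot[5] = 323002$31022
  rot[6] = 23002$310223
  rot[7] = 3002$3102232
  rot[8] = 002$31022323
  rot[9] = 02$310223230
  rot[10] = 2$3102232300
  rot[11] = $31022323002
Sorted (with $ < everything):
  sorted[0] = $31022323002
  sorted[1] = 002$31022323
  sorted[2] = 02$310223230
  sorted[3] = 022323002$31
  sorted[4] = 1022323002$3
  sorted[5] = 2$3102232300
  sorted[6] = 22323002$310
  sorted[7] = 23002$310223
  sorted[8] = 2323002$3102
  sorted[9] = 3002$3102232
  sorted[10] = 31022323002$
  sorted[11] = 323002$31022
sorted[4] = 1022323002$3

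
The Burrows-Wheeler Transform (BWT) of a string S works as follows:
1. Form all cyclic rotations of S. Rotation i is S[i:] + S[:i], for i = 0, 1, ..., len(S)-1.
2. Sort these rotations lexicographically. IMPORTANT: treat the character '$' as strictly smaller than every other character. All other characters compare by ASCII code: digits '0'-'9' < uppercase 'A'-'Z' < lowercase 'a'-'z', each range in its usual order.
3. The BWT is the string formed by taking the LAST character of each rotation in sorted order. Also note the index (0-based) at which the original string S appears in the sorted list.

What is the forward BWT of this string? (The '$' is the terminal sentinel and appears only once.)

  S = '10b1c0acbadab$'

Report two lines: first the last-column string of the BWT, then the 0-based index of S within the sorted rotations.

Answer: bc1$bd0ba0c1aa
3

Derivation:
All 14 rotations (rotation i = S[i:]+S[:i]):
  rot[0] = 10b1c0acbadab$
  rot[1] = 0b1c0acbadab$1
  rot[2] = b1c0acbadab$10
  rot[3] = 1c0acbadab$10b
  rot[4] = c0acbadab$10b1
  rot[5] = 0acbadab$10b1c
  rot[6] = acbadab$10b1c0
  rot[7] = cbadab$10b1c0a
  rot[8] = badab$10b1c0ac
  rot[9] = adab$10b1c0acb
  rot[10] = dab$10b1c0acba
  rot[11] = ab$10b1c0acbad
  rot[12] = b$10b1c0acbada
  rot[13] = $10b1c0acbadab
Sorted (with $ < everything):
  sorted[0] = $10b1c0acbadab  (last char: 'b')
  sorted[1] = 0acbadab$10b1c  (last char: 'c')
  sorted[2] = 0b1c0acbadab$1  (last char: '1')
  sorted[3] = 10b1c0acbadab$  (last char: '$')
  sorted[4] = 1c0acbadab$10b  (last char: 'b')
  sorted[5] = ab$10b1c0acbad  (last char: 'd')
  sorted[6] = acbadab$10b1c0  (last char: '0')
  sorted[7] = adab$10b1c0acb  (last char: 'b')
  sorted[8] = b$10b1c0acbada  (last char: 'a')
  sorted[9] = b1c0acbadab$10  (last char: '0')
  sorted[10] = badab$10b1c0ac  (last char: 'c')
  sorted[11] = c0acbadab$10b1  (last char: '1')
  sorted[12] = cbadab$10b1c0a  (last char: 'a')
  sorted[13] = dab$10b1c0acba  (last char: 'a')
Last column: bc1$bd0ba0c1aa
Original string S is at sorted index 3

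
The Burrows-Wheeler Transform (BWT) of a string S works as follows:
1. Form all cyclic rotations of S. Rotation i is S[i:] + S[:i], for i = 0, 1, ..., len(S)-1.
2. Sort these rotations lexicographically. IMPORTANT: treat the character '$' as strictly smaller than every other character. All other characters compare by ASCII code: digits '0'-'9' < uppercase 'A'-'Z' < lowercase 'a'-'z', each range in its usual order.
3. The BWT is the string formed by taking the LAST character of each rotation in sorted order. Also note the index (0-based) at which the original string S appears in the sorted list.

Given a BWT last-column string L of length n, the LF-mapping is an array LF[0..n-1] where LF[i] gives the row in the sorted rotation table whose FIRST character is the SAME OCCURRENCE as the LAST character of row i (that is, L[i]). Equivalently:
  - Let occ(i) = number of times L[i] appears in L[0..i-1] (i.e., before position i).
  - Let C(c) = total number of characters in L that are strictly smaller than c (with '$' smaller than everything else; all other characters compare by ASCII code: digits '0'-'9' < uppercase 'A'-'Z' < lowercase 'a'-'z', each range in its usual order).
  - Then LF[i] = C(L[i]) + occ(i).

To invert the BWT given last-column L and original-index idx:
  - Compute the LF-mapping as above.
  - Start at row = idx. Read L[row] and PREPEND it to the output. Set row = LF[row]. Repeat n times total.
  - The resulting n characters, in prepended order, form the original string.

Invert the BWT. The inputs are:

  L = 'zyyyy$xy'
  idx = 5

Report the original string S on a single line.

Answer: yyyyxyz$

Derivation:
LF mapping: 7 2 3 4 5 0 1 6
Walk LF starting at row 5, prepending L[row]:
  step 1: row=5, L[5]='$', prepend. Next row=LF[5]=0
  step 2: row=0, L[0]='z', prepend. Next row=LF[0]=7
  step 3: row=7, L[7]='y', prepend. Next row=LF[7]=6
  step 4: row=6, L[6]='x', prepend. Next row=LF[6]=1
  step 5: row=1, L[1]='y', prepend. Next row=LF[1]=2
  step 6: row=2, L[2]='y', prepend. Next row=LF[2]=3
  step 7: row=3, L[3]='y', prepend. Next row=LF[3]=4
  step 8: row=4, L[4]='y', prepend. Next row=LF[4]=5
Reversed output: yyyyxyz$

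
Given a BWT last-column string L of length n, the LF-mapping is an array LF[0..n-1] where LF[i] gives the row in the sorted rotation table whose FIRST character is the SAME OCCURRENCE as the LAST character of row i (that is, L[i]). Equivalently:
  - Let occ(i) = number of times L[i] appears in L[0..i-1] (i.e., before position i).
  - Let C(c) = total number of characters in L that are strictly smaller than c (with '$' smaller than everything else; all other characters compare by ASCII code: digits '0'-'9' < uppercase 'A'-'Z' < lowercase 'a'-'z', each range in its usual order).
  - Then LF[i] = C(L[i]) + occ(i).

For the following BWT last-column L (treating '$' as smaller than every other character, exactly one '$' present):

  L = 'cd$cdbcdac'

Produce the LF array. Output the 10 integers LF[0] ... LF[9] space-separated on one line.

Char counts: '$':1, 'a':1, 'b':1, 'c':4, 'd':3
C (first-col start): C('$')=0, C('a')=1, C('b')=2, C('c')=3, C('d')=7
L[0]='c': occ=0, LF[0]=C('c')+0=3+0=3
L[1]='d': occ=0, LF[1]=C('d')+0=7+0=7
L[2]='$': occ=0, LF[2]=C('$')+0=0+0=0
L[3]='c': occ=1, LF[3]=C('c')+1=3+1=4
L[4]='d': occ=1, LF[4]=C('d')+1=7+1=8
L[5]='b': occ=0, LF[5]=C('b')+0=2+0=2
L[6]='c': occ=2, LF[6]=C('c')+2=3+2=5
L[7]='d': occ=2, LF[7]=C('d')+2=7+2=9
L[8]='a': occ=0, LF[8]=C('a')+0=1+0=1
L[9]='c': occ=3, LF[9]=C('c')+3=3+3=6

Answer: 3 7 0 4 8 2 5 9 1 6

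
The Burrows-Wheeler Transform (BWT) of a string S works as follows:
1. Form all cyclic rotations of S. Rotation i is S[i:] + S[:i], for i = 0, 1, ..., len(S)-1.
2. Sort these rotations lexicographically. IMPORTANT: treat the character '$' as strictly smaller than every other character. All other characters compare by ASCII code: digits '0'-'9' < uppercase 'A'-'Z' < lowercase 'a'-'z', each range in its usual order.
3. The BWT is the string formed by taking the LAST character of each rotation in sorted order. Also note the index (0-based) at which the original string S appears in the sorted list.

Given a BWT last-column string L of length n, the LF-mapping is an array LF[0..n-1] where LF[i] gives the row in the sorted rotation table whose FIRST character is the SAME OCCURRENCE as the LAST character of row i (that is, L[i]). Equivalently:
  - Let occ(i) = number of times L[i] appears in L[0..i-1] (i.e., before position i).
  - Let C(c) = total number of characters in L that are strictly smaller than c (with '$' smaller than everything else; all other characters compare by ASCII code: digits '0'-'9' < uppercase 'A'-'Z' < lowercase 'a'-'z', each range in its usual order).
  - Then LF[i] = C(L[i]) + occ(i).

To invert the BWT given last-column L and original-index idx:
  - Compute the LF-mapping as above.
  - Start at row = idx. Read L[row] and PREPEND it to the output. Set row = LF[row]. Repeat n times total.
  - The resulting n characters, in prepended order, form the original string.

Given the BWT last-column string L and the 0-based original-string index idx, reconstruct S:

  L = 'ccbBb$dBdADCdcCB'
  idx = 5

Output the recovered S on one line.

LF mapping: 10 11 8 2 9 0 13 3 14 1 7 5 15 12 6 4
Walk LF starting at row 5, prepending L[row]:
  step 1: row=5, L[5]='$', prepend. Next row=LF[5]=0
  step 2: row=0, L[0]='c', prepend. Next row=LF[0]=10
  step 3: row=10, L[10]='D', prepend. Next row=LF[10]=7
  step 4: row=7, L[7]='B', prepend. Next row=LF[7]=3
  step 5: row=3, L[3]='B', prepend. Next row=LF[3]=2
  step 6: row=2, L[2]='b', prepend. Next row=LF[2]=8
  step 7: row=8, L[8]='d', prepend. Next row=LF[8]=14
  step 8: row=14, L[14]='C', prepend. Next row=LF[14]=6
  step 9: row=6, L[6]='d', prepend. Next row=LF[6]=13
  step 10: row=13, L[13]='c', prepend. Next row=LF[13]=12
  step 11: row=12, L[12]='d', prepend. Next row=LF[12]=15
  step 12: row=15, L[15]='B', prepend. Next row=LF[15]=4
  step 13: row=4, L[4]='b', prepend. Next row=LF[4]=9
  step 14: row=9, L[9]='A', prepend. Next row=LF[9]=1
  step 15: row=1, L[1]='c', prepend. Next row=LF[1]=11
  step 16: row=11, L[11]='C', prepend. Next row=LF[11]=5
Reversed output: CcAbBdcdCdbBBDc$

Answer: CcAbBdcdCdbBBDc$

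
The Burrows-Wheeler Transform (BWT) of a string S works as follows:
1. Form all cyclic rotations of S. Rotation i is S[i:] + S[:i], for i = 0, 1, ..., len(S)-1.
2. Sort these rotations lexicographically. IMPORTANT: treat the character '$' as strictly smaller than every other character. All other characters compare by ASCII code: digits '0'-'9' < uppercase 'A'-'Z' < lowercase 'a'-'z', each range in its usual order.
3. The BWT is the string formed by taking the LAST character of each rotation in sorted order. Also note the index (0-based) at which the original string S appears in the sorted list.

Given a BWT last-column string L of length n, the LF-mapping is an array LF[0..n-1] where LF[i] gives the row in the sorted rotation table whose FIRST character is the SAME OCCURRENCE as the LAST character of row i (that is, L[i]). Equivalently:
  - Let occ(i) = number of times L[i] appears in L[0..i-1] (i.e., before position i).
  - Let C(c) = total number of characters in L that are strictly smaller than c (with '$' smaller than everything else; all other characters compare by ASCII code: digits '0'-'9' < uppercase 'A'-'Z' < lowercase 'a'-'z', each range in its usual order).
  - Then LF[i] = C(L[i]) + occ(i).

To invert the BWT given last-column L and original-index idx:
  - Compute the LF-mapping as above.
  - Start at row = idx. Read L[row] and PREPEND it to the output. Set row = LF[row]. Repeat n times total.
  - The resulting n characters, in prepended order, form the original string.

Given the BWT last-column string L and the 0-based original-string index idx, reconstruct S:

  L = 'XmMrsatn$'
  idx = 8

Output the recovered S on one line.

LF mapping: 2 4 1 6 7 3 8 5 0
Walk LF starting at row 8, prepending L[row]:
  step 1: row=8, L[8]='$', prepend. Next row=LF[8]=0
  step 2: row=0, L[0]='X', prepend. Next row=LF[0]=2
  step 3: row=2, L[2]='M', prepend. Next row=LF[2]=1
  step 4: row=1, L[1]='m', prepend. Next row=LF[1]=4
  step 5: row=4, L[4]='s', prepend. Next row=LF[4]=7
  step 6: row=7, L[7]='n', prepend. Next row=LF[7]=5
  step 7: row=5, L[5]='a', prepend. Next row=LF[5]=3
  step 8: row=3, L[3]='r', prepend. Next row=LF[3]=6
  step 9: row=6, L[6]='t', prepend. Next row=LF[6]=8
Reversed output: transmMX$

Answer: transmMX$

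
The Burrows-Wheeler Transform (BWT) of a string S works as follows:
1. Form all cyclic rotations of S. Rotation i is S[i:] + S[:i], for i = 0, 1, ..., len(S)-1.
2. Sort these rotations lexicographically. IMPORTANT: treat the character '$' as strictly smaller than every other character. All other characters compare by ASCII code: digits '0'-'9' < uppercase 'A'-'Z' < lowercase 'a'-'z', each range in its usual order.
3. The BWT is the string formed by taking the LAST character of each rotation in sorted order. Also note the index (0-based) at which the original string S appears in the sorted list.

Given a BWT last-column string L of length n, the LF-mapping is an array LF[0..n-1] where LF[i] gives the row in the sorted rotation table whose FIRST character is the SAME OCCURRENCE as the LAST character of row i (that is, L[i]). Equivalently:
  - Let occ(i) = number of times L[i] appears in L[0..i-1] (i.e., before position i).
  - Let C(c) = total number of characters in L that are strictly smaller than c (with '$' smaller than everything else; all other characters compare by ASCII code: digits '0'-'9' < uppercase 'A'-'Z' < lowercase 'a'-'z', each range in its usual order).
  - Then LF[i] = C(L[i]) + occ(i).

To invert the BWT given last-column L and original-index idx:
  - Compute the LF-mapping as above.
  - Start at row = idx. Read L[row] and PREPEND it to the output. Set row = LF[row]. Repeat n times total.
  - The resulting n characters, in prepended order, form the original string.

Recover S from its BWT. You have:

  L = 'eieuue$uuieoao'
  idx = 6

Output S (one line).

Answer: iauiououeeuee$

Derivation:
LF mapping: 2 6 3 10 11 4 0 12 13 7 5 8 1 9
Walk LF starting at row 6, prepending L[row]:
  step 1: row=6, L[6]='$', prepend. Next row=LF[6]=0
  step 2: row=0, L[0]='e', prepend. Next row=LF[0]=2
  step 3: row=2, L[2]='e', prepend. Next row=LF[2]=3
  step 4: row=3, L[3]='u', prepend. Next row=LF[3]=10
  step 5: row=10, L[10]='e', prepend. Next row=LF[10]=5
  step 6: row=5, L[5]='e', prepend. Next row=LF[5]=4
  step 7: row=4, L[4]='u', prepend. Next row=LF[4]=11
  step 8: row=11, L[11]='o', prepend. Next row=LF[11]=8
  step 9: row=8, L[8]='u', prepend. Next row=LF[8]=13
  step 10: row=13, L[13]='o', prepend. Next row=LF[13]=9
  step 11: row=9, L[9]='i', prepend. Next row=LF[9]=7
  step 12: row=7, L[7]='u', prepend. Next row=LF[7]=12
  step 13: row=12, L[12]='a', prepend. Next row=LF[12]=1
  step 14: row=1, L[1]='i', prepend. Next row=LF[1]=6
Reversed output: iauiououeeuee$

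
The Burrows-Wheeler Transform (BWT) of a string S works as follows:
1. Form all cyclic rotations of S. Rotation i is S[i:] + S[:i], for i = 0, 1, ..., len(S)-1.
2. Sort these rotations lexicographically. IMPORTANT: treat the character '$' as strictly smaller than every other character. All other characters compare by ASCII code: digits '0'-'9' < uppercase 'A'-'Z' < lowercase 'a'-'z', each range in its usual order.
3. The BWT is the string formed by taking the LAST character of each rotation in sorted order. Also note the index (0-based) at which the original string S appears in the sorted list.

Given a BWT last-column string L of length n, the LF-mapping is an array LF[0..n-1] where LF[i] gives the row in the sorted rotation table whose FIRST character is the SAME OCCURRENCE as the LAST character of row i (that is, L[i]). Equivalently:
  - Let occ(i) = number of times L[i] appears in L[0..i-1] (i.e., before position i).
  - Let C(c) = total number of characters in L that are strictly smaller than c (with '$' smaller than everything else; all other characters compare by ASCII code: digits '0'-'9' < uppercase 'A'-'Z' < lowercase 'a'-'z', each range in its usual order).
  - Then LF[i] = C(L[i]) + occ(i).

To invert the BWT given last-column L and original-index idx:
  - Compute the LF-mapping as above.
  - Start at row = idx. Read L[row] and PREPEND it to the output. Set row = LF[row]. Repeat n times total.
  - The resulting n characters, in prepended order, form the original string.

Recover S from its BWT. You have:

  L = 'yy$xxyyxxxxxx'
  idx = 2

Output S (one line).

LF mapping: 9 10 0 1 2 11 12 3 4 5 6 7 8
Walk LF starting at row 2, prepending L[row]:
  step 1: row=2, L[2]='$', prepend. Next row=LF[2]=0
  step 2: row=0, L[0]='y', prepend. Next row=LF[0]=9
  step 3: row=9, L[9]='x', prepend. Next row=LF[9]=5
  step 4: row=5, L[5]='y', prepend. Next row=LF[5]=11
  step 5: row=11, L[11]='x', prepend. Next row=LF[11]=7
  step 6: row=7, L[7]='x', prepend. Next row=LF[7]=3
  step 7: row=3, L[3]='x', prepend. Next row=LF[3]=1
  step 8: row=1, L[1]='y', prepend. Next row=LF[1]=10
  step 9: row=10, L[10]='x', prepend. Next row=LF[10]=6
  step 10: row=6, L[6]='y', prepend. Next row=LF[6]=12
  step 11: row=12, L[12]='x', prepend. Next row=LF[12]=8
  step 12: row=8, L[8]='x', prepend. Next row=LF[8]=4
  step 13: row=4, L[4]='x', prepend. Next row=LF[4]=2
Reversed output: xxxyxyxxxyxy$

Answer: xxxyxyxxxyxy$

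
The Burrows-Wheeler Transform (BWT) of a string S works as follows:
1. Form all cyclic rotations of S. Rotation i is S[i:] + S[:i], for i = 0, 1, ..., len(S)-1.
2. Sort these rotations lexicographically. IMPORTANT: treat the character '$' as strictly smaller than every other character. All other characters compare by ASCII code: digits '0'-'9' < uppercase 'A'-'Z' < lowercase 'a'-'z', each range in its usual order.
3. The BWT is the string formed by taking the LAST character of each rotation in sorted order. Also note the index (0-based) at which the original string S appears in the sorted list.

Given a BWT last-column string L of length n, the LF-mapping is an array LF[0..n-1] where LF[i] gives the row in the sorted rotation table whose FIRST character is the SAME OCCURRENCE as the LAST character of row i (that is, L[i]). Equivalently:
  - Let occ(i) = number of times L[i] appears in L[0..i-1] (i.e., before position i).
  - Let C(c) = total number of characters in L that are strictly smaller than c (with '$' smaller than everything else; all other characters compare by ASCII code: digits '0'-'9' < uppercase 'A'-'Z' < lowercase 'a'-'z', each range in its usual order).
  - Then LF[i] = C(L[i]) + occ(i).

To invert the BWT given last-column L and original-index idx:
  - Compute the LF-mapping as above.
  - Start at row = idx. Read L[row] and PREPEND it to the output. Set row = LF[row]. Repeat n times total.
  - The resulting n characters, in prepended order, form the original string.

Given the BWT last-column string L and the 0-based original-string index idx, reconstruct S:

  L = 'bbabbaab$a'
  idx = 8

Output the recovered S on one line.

Answer: babbabaab$

Derivation:
LF mapping: 5 6 1 7 8 2 3 9 0 4
Walk LF starting at row 8, prepending L[row]:
  step 1: row=8, L[8]='$', prepend. Next row=LF[8]=0
  step 2: row=0, L[0]='b', prepend. Next row=LF[0]=5
  step 3: row=5, L[5]='a', prepend. Next row=LF[5]=2
  step 4: row=2, L[2]='a', prepend. Next row=LF[2]=1
  step 5: row=1, L[1]='b', prepend. Next row=LF[1]=6
  step 6: row=6, L[6]='a', prepend. Next row=LF[6]=3
  step 7: row=3, L[3]='b', prepend. Next row=LF[3]=7
  step 8: row=7, L[7]='b', prepend. Next row=LF[7]=9
  step 9: row=9, L[9]='a', prepend. Next row=LF[9]=4
  step 10: row=4, L[4]='b', prepend. Next row=LF[4]=8
Reversed output: babbabaab$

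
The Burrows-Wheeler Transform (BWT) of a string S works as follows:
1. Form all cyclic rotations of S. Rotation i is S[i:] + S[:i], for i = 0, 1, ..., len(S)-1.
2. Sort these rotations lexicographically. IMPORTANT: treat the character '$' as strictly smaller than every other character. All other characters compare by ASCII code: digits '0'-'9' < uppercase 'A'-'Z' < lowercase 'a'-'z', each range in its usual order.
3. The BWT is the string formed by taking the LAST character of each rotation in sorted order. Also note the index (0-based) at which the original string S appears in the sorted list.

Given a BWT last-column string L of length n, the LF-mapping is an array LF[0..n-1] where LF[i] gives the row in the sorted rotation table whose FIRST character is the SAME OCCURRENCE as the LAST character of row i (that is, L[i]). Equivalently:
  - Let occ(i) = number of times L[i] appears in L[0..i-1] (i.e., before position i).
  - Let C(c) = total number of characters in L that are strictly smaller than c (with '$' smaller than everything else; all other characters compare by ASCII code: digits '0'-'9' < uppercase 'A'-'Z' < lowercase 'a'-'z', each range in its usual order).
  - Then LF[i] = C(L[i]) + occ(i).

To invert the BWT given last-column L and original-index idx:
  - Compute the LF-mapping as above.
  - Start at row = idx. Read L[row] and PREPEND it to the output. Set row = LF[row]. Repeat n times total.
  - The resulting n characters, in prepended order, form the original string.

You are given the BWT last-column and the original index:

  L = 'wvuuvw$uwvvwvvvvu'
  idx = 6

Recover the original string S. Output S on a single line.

LF mapping: 13 5 1 2 6 14 0 3 15 7 8 16 9 10 11 12 4
Walk LF starting at row 6, prepending L[row]:
  step 1: row=6, L[6]='$', prepend. Next row=LF[6]=0
  step 2: row=0, L[0]='w', prepend. Next row=LF[0]=13
  step 3: row=13, L[13]='v', prepend. Next row=LF[13]=10
  step 4: row=10, L[10]='v', prepend. Next row=LF[10]=8
  step 5: row=8, L[8]='w', prepend. Next row=LF[8]=15
  step 6: row=15, L[15]='v', prepend. Next row=LF[15]=12
  step 7: row=12, L[12]='v', prepend. Next row=LF[12]=9
  step 8: row=9, L[9]='v', prepend. Next row=LF[9]=7
  step 9: row=7, L[7]='u', prepend. Next row=LF[7]=3
  step 10: row=3, L[3]='u', prepend. Next row=LF[3]=2
  step 11: row=2, L[2]='u', prepend. Next row=LF[2]=1
  step 12: row=1, L[1]='v', prepend. Next row=LF[1]=5
  step 13: row=5, L[5]='w', prepend. Next row=LF[5]=14
  step 14: row=14, L[14]='v', prepend. Next row=LF[14]=11
  step 15: row=11, L[11]='w', prepend. Next row=LF[11]=16
  step 16: row=16, L[16]='u', prepend. Next row=LF[16]=4
  step 17: row=4, L[4]='v', prepend. Next row=LF[4]=6
Reversed output: vuwvwvuuuvvvwvvw$

Answer: vuwvwvuuuvvvwvvw$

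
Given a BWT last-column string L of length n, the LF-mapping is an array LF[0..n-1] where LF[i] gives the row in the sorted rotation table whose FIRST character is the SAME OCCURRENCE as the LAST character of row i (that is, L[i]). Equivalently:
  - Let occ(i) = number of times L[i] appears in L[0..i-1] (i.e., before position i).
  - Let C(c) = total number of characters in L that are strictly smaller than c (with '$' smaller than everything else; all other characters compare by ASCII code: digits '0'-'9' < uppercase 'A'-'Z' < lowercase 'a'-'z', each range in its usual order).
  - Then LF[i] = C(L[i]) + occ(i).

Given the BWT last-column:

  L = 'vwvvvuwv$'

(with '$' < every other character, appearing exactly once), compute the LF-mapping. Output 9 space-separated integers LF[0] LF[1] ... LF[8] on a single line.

Char counts: '$':1, 'u':1, 'v':5, 'w':2
C (first-col start): C('$')=0, C('u')=1, C('v')=2, C('w')=7
L[0]='v': occ=0, LF[0]=C('v')+0=2+0=2
L[1]='w': occ=0, LF[1]=C('w')+0=7+0=7
L[2]='v': occ=1, LF[2]=C('v')+1=2+1=3
L[3]='v': occ=2, LF[3]=C('v')+2=2+2=4
L[4]='v': occ=3, LF[4]=C('v')+3=2+3=5
L[5]='u': occ=0, LF[5]=C('u')+0=1+0=1
L[6]='w': occ=1, LF[6]=C('w')+1=7+1=8
L[7]='v': occ=4, LF[7]=C('v')+4=2+4=6
L[8]='$': occ=0, LF[8]=C('$')+0=0+0=0

Answer: 2 7 3 4 5 1 8 6 0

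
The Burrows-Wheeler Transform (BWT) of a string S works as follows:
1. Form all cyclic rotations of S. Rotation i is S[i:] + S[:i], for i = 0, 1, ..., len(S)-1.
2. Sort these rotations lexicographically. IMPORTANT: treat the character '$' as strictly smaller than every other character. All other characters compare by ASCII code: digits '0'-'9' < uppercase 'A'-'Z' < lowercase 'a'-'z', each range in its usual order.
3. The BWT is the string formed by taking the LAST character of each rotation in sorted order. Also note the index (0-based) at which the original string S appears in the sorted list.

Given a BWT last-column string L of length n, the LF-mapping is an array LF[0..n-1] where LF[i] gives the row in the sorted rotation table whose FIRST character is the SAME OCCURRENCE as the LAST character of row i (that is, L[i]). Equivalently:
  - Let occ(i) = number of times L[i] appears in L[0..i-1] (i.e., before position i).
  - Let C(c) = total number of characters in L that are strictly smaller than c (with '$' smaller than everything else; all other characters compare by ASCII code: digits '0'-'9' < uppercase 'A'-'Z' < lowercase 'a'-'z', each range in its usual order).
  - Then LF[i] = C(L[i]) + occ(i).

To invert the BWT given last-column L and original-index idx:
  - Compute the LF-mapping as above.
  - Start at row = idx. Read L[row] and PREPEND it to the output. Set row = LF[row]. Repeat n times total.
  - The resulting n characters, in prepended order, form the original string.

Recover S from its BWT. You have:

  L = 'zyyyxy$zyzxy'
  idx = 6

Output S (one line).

LF mapping: 9 3 4 5 1 6 0 10 7 11 2 8
Walk LF starting at row 6, prepending L[row]:
  step 1: row=6, L[6]='$', prepend. Next row=LF[6]=0
  step 2: row=0, L[0]='z', prepend. Next row=LF[0]=9
  step 3: row=9, L[9]='z', prepend. Next row=LF[9]=11
  step 4: row=11, L[11]='y', prepend. Next row=LF[11]=8
  step 5: row=8, L[8]='y', prepend. Next row=LF[8]=7
  step 6: row=7, L[7]='z', prepend. Next row=LF[7]=10
  step 7: row=10, L[10]='x', prepend. Next row=LF[10]=2
  step 8: row=2, L[2]='y', prepend. Next row=LF[2]=4
  step 9: row=4, L[4]='x', prepend. Next row=LF[4]=1
  step 10: row=1, L[1]='y', prepend. Next row=LF[1]=3
  step 11: row=3, L[3]='y', prepend. Next row=LF[3]=5
  step 12: row=5, L[5]='y', prepend. Next row=LF[5]=6
Reversed output: yyyxyxzyyzz$

Answer: yyyxyxzyyzz$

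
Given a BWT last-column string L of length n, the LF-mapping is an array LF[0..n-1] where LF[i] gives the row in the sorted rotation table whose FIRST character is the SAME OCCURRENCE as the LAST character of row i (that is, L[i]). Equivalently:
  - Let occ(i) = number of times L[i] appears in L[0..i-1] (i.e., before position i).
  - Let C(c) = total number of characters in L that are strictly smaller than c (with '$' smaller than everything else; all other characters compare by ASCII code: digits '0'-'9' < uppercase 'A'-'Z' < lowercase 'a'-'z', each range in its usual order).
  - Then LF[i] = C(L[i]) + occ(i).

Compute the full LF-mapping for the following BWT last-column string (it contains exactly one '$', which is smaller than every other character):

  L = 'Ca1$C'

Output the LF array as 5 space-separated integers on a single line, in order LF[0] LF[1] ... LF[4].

Char counts: '$':1, '1':1, 'C':2, 'a':1
C (first-col start): C('$')=0, C('1')=1, C('C')=2, C('a')=4
L[0]='C': occ=0, LF[0]=C('C')+0=2+0=2
L[1]='a': occ=0, LF[1]=C('a')+0=4+0=4
L[2]='1': occ=0, LF[2]=C('1')+0=1+0=1
L[3]='$': occ=0, LF[3]=C('$')+0=0+0=0
L[4]='C': occ=1, LF[4]=C('C')+1=2+1=3

Answer: 2 4 1 0 3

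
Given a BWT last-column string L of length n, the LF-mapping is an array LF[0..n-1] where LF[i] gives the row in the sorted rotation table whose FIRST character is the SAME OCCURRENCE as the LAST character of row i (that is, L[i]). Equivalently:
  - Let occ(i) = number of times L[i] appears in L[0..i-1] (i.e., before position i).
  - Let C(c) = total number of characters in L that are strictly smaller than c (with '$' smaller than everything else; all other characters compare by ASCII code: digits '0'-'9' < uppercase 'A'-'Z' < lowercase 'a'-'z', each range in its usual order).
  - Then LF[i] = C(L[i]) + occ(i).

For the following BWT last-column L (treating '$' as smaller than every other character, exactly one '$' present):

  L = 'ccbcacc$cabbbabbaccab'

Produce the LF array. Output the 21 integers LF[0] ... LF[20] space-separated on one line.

Char counts: '$':1, 'a':5, 'b':7, 'c':8
C (first-col start): C('$')=0, C('a')=1, C('b')=6, C('c')=13
L[0]='c': occ=0, LF[0]=C('c')+0=13+0=13
L[1]='c': occ=1, LF[1]=C('c')+1=13+1=14
L[2]='b': occ=0, LF[2]=C('b')+0=6+0=6
L[3]='c': occ=2, LF[3]=C('c')+2=13+2=15
L[4]='a': occ=0, LF[4]=C('a')+0=1+0=1
L[5]='c': occ=3, LF[5]=C('c')+3=13+3=16
L[6]='c': occ=4, LF[6]=C('c')+4=13+4=17
L[7]='$': occ=0, LF[7]=C('$')+0=0+0=0
L[8]='c': occ=5, LF[8]=C('c')+5=13+5=18
L[9]='a': occ=1, LF[9]=C('a')+1=1+1=2
L[10]='b': occ=1, LF[10]=C('b')+1=6+1=7
L[11]='b': occ=2, LF[11]=C('b')+2=6+2=8
L[12]='b': occ=3, LF[12]=C('b')+3=6+3=9
L[13]='a': occ=2, LF[13]=C('a')+2=1+2=3
L[14]='b': occ=4, LF[14]=C('b')+4=6+4=10
L[15]='b': occ=5, LF[15]=C('b')+5=6+5=11
L[16]='a': occ=3, LF[16]=C('a')+3=1+3=4
L[17]='c': occ=6, LF[17]=C('c')+6=13+6=19
L[18]='c': occ=7, LF[18]=C('c')+7=13+7=20
L[19]='a': occ=4, LF[19]=C('a')+4=1+4=5
L[20]='b': occ=6, LF[20]=C('b')+6=6+6=12

Answer: 13 14 6 15 1 16 17 0 18 2 7 8 9 3 10 11 4 19 20 5 12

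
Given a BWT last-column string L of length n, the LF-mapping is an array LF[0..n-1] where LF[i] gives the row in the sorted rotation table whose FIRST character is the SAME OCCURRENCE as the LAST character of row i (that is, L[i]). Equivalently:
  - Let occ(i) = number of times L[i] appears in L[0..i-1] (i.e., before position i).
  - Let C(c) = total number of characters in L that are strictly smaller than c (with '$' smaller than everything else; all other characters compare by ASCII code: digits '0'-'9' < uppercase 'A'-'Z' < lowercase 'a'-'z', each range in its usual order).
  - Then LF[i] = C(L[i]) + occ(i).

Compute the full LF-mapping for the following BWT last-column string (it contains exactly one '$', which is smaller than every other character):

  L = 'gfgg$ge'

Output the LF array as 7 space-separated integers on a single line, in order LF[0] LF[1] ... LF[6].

Char counts: '$':1, 'e':1, 'f':1, 'g':4
C (first-col start): C('$')=0, C('e')=1, C('f')=2, C('g')=3
L[0]='g': occ=0, LF[0]=C('g')+0=3+0=3
L[1]='f': occ=0, LF[1]=C('f')+0=2+0=2
L[2]='g': occ=1, LF[2]=C('g')+1=3+1=4
L[3]='g': occ=2, LF[3]=C('g')+2=3+2=5
L[4]='$': occ=0, LF[4]=C('$')+0=0+0=0
L[5]='g': occ=3, LF[5]=C('g')+3=3+3=6
L[6]='e': occ=0, LF[6]=C('e')+0=1+0=1

Answer: 3 2 4 5 0 6 1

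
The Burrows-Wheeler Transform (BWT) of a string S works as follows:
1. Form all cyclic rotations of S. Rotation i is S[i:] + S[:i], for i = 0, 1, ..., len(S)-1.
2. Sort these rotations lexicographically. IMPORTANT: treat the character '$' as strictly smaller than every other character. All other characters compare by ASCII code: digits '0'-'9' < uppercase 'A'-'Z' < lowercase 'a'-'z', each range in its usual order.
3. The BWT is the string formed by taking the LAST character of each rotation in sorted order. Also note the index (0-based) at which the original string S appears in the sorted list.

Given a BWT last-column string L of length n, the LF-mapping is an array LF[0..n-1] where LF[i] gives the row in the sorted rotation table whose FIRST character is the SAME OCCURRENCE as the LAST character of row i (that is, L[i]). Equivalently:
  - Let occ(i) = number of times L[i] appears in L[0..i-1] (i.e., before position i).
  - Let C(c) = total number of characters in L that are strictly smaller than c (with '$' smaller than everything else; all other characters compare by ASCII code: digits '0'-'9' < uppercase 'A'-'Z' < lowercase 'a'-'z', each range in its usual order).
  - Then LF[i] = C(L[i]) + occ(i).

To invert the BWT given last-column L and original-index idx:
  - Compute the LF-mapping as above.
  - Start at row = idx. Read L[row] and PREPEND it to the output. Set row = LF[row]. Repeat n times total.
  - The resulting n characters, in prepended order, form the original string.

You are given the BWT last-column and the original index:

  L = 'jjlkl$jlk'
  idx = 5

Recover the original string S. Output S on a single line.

Answer: kllkjljj$

Derivation:
LF mapping: 1 2 6 4 7 0 3 8 5
Walk LF starting at row 5, prepending L[row]:
  step 1: row=5, L[5]='$', prepend. Next row=LF[5]=0
  step 2: row=0, L[0]='j', prepend. Next row=LF[0]=1
  step 3: row=1, L[1]='j', prepend. Next row=LF[1]=2
  step 4: row=2, L[2]='l', prepend. Next row=LF[2]=6
  step 5: row=6, L[6]='j', prepend. Next row=LF[6]=3
  step 6: row=3, L[3]='k', prepend. Next row=LF[3]=4
  step 7: row=4, L[4]='l', prepend. Next row=LF[4]=7
  step 8: row=7, L[7]='l', prepend. Next row=LF[7]=8
  step 9: row=8, L[8]='k', prepend. Next row=LF[8]=5
Reversed output: kllkjljj$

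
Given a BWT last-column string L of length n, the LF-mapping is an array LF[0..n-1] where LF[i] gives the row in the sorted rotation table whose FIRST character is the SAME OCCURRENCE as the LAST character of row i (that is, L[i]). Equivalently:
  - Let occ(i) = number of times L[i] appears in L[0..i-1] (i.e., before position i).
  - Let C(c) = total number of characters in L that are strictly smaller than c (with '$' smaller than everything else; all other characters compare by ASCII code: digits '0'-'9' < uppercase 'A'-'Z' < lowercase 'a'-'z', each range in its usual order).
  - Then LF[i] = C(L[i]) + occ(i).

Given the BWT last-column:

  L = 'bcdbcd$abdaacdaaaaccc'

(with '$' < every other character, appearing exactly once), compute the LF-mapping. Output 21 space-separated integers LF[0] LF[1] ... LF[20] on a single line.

Char counts: '$':1, 'a':7, 'b':3, 'c':6, 'd':4
C (first-col start): C('$')=0, C('a')=1, C('b')=8, C('c')=11, C('d')=17
L[0]='b': occ=0, LF[0]=C('b')+0=8+0=8
L[1]='c': occ=0, LF[1]=C('c')+0=11+0=11
L[2]='d': occ=0, LF[2]=C('d')+0=17+0=17
L[3]='b': occ=1, LF[3]=C('b')+1=8+1=9
L[4]='c': occ=1, LF[4]=C('c')+1=11+1=12
L[5]='d': occ=1, LF[5]=C('d')+1=17+1=18
L[6]='$': occ=0, LF[6]=C('$')+0=0+0=0
L[7]='a': occ=0, LF[7]=C('a')+0=1+0=1
L[8]='b': occ=2, LF[8]=C('b')+2=8+2=10
L[9]='d': occ=2, LF[9]=C('d')+2=17+2=19
L[10]='a': occ=1, LF[10]=C('a')+1=1+1=2
L[11]='a': occ=2, LF[11]=C('a')+2=1+2=3
L[12]='c': occ=2, LF[12]=C('c')+2=11+2=13
L[13]='d': occ=3, LF[13]=C('d')+3=17+3=20
L[14]='a': occ=3, LF[14]=C('a')+3=1+3=4
L[15]='a': occ=4, LF[15]=C('a')+4=1+4=5
L[16]='a': occ=5, LF[16]=C('a')+5=1+5=6
L[17]='a': occ=6, LF[17]=C('a')+6=1+6=7
L[18]='c': occ=3, LF[18]=C('c')+3=11+3=14
L[19]='c': occ=4, LF[19]=C('c')+4=11+4=15
L[20]='c': occ=5, LF[20]=C('c')+5=11+5=16

Answer: 8 11 17 9 12 18 0 1 10 19 2 3 13 20 4 5 6 7 14 15 16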